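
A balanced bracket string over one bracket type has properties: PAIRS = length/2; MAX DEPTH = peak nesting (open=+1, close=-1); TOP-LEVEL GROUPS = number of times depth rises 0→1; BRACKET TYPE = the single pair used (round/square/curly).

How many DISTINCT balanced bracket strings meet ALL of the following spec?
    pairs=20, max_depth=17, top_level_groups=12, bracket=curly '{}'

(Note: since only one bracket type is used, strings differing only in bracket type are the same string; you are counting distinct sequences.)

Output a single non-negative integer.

Spec: pairs=20 depth=17 groups=12
Count(depth <= 17) = 1332045
Count(depth <= 16) = 1332045
Count(depth == 17) = 1332045 - 1332045 = 0

Answer: 0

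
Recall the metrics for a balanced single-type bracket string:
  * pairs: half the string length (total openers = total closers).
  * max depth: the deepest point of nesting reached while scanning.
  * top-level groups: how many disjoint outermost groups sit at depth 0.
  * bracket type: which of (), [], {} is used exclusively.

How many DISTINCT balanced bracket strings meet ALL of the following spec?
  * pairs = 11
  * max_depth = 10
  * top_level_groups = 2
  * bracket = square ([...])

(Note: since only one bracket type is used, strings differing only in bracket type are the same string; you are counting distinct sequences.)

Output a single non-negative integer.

Spec: pairs=11 depth=10 groups=2
Count(depth <= 10) = 16796
Count(depth <= 9) = 16794
Count(depth == 10) = 16796 - 16794 = 2

Answer: 2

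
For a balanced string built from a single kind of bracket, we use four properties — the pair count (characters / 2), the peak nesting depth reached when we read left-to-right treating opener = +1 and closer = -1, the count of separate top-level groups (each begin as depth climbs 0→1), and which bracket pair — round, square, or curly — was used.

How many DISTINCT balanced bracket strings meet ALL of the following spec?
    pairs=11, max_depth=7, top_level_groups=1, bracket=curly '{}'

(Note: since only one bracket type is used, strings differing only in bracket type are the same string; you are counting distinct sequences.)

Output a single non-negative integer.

Spec: pairs=11 depth=7 groups=1
Count(depth <= 7) = 16016
Count(depth <= 6) = 14041
Count(depth == 7) = 16016 - 14041 = 1975

Answer: 1975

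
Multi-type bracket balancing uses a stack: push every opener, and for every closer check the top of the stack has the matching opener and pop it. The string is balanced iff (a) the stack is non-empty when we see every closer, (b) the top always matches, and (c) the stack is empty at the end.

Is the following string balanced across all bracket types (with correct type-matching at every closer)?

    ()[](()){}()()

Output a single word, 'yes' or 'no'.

Answer: yes

Derivation:
pos 0: push '('; stack = (
pos 1: ')' matches '('; pop; stack = (empty)
pos 2: push '['; stack = [
pos 3: ']' matches '['; pop; stack = (empty)
pos 4: push '('; stack = (
pos 5: push '('; stack = ((
pos 6: ')' matches '('; pop; stack = (
pos 7: ')' matches '('; pop; stack = (empty)
pos 8: push '{'; stack = {
pos 9: '}' matches '{'; pop; stack = (empty)
pos 10: push '('; stack = (
pos 11: ')' matches '('; pop; stack = (empty)
pos 12: push '('; stack = (
pos 13: ')' matches '('; pop; stack = (empty)
end: stack empty → VALID
Verdict: properly nested → yes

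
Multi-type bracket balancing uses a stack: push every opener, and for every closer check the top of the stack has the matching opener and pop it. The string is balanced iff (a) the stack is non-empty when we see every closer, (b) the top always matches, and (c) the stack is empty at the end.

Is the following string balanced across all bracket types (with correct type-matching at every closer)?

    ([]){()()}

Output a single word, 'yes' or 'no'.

Answer: yes

Derivation:
pos 0: push '('; stack = (
pos 1: push '['; stack = ([
pos 2: ']' matches '['; pop; stack = (
pos 3: ')' matches '('; pop; stack = (empty)
pos 4: push '{'; stack = {
pos 5: push '('; stack = {(
pos 6: ')' matches '('; pop; stack = {
pos 7: push '('; stack = {(
pos 8: ')' matches '('; pop; stack = {
pos 9: '}' matches '{'; pop; stack = (empty)
end: stack empty → VALID
Verdict: properly nested → yes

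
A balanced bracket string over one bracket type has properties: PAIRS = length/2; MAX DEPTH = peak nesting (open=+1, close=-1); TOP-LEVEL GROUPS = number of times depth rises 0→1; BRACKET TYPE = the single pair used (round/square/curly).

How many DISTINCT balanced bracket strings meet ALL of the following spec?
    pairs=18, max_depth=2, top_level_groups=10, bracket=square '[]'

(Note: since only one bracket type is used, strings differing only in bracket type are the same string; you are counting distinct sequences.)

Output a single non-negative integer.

Answer: 24310

Derivation:
Spec: pairs=18 depth=2 groups=10
Count(depth <= 2) = 24310
Count(depth <= 1) = 0
Count(depth == 2) = 24310 - 0 = 24310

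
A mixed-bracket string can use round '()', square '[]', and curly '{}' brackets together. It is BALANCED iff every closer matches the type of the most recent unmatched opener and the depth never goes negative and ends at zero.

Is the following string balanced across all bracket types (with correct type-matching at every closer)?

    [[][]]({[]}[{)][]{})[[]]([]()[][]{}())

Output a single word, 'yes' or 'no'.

pos 0: push '['; stack = [
pos 1: push '['; stack = [[
pos 2: ']' matches '['; pop; stack = [
pos 3: push '['; stack = [[
pos 4: ']' matches '['; pop; stack = [
pos 5: ']' matches '['; pop; stack = (empty)
pos 6: push '('; stack = (
pos 7: push '{'; stack = ({
pos 8: push '['; stack = ({[
pos 9: ']' matches '['; pop; stack = ({
pos 10: '}' matches '{'; pop; stack = (
pos 11: push '['; stack = ([
pos 12: push '{'; stack = ([{
pos 13: saw closer ')' but top of stack is '{' (expected '}') → INVALID
Verdict: type mismatch at position 13: ')' closes '{' → no

Answer: no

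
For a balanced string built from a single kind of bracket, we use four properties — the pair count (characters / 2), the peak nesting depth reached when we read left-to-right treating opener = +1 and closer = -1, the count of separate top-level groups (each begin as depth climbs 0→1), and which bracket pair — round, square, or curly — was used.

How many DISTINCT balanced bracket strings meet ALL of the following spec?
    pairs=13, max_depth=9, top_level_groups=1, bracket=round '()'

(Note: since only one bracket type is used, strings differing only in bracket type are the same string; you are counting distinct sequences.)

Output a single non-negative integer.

Answer: 5358

Derivation:
Spec: pairs=13 depth=9 groups=1
Count(depth <= 9) = 206516
Count(depth <= 8) = 201158
Count(depth == 9) = 206516 - 201158 = 5358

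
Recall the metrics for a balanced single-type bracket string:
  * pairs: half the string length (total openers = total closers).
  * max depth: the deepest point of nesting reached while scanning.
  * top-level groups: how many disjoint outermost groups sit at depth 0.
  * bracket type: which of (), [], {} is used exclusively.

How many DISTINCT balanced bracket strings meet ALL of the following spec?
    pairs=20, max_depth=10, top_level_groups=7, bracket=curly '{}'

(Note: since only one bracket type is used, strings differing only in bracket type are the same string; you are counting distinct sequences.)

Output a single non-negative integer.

Answer: 157752

Derivation:
Spec: pairs=20 depth=10 groups=7
Count(depth <= 10) = 121552760
Count(depth <= 9) = 121395008
Count(depth == 10) = 121552760 - 121395008 = 157752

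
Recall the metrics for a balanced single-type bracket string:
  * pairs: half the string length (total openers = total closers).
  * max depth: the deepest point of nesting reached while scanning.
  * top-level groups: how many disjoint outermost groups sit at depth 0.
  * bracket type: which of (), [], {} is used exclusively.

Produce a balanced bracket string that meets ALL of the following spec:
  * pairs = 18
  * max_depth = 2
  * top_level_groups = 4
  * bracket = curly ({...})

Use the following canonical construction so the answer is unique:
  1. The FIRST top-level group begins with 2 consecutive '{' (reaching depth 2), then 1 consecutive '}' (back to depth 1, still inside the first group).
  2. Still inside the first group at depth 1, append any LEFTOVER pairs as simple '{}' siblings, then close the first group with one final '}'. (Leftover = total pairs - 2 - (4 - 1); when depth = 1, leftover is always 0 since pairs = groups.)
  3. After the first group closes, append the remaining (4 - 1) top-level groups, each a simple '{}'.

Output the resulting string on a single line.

Answer: {{}{}{}{}{}{}{}{}{}{}{}{}{}{}}{}{}{}

Derivation:
Spec: pairs=18 depth=2 groups=4
Leftover pairs = 18 - 2 - (4-1) = 13
First group: deep chain of depth 2 + 13 sibling pairs
Remaining 3 groups: simple '{}' each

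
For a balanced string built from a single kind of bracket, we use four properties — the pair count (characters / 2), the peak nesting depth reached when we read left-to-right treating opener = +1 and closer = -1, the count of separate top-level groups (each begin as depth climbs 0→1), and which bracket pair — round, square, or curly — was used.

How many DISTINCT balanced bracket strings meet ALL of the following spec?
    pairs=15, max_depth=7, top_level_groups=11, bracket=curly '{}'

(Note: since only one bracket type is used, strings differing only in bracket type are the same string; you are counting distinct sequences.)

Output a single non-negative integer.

Answer: 0

Derivation:
Spec: pairs=15 depth=7 groups=11
Count(depth <= 7) = 2244
Count(depth <= 6) = 2244
Count(depth == 7) = 2244 - 2244 = 0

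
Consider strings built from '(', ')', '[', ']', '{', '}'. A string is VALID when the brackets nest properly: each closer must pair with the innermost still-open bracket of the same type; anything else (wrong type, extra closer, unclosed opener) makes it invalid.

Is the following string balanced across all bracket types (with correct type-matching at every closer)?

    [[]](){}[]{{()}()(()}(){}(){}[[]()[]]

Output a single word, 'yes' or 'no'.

Answer: no

Derivation:
pos 0: push '['; stack = [
pos 1: push '['; stack = [[
pos 2: ']' matches '['; pop; stack = [
pos 3: ']' matches '['; pop; stack = (empty)
pos 4: push '('; stack = (
pos 5: ')' matches '('; pop; stack = (empty)
pos 6: push '{'; stack = {
pos 7: '}' matches '{'; pop; stack = (empty)
pos 8: push '['; stack = [
pos 9: ']' matches '['; pop; stack = (empty)
pos 10: push '{'; stack = {
pos 11: push '{'; stack = {{
pos 12: push '('; stack = {{(
pos 13: ')' matches '('; pop; stack = {{
pos 14: '}' matches '{'; pop; stack = {
pos 15: push '('; stack = {(
pos 16: ')' matches '('; pop; stack = {
pos 17: push '('; stack = {(
pos 18: push '('; stack = {((
pos 19: ')' matches '('; pop; stack = {(
pos 20: saw closer '}' but top of stack is '(' (expected ')') → INVALID
Verdict: type mismatch at position 20: '}' closes '(' → no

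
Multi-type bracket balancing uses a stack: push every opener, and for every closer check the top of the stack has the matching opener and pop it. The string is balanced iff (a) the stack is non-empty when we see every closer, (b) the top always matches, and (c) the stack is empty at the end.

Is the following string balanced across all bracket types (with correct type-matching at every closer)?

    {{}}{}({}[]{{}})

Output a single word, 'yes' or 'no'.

Answer: yes

Derivation:
pos 0: push '{'; stack = {
pos 1: push '{'; stack = {{
pos 2: '}' matches '{'; pop; stack = {
pos 3: '}' matches '{'; pop; stack = (empty)
pos 4: push '{'; stack = {
pos 5: '}' matches '{'; pop; stack = (empty)
pos 6: push '('; stack = (
pos 7: push '{'; stack = ({
pos 8: '}' matches '{'; pop; stack = (
pos 9: push '['; stack = ([
pos 10: ']' matches '['; pop; stack = (
pos 11: push '{'; stack = ({
pos 12: push '{'; stack = ({{
pos 13: '}' matches '{'; pop; stack = ({
pos 14: '}' matches '{'; pop; stack = (
pos 15: ')' matches '('; pop; stack = (empty)
end: stack empty → VALID
Verdict: properly nested → yes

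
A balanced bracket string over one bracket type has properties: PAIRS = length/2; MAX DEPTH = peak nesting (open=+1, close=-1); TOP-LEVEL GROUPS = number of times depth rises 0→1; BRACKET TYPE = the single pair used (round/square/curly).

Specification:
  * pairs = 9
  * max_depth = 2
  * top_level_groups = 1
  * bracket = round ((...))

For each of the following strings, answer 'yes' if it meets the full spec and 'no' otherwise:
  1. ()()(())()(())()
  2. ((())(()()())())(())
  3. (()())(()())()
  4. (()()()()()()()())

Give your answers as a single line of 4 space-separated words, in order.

String 1 '()()(())()(())()': depth seq [1 0 1 0 1 2 1 0 1 0 1 2 1 0 1 0]
  -> pairs=8 depth=2 groups=6 -> no
String 2 '((())(()()())())(())': depth seq [1 2 3 2 1 2 3 2 3 2 3 2 1 2 1 0 1 2 1 0]
  -> pairs=10 depth=3 groups=2 -> no
String 3 '(()())(()())()': depth seq [1 2 1 2 1 0 1 2 1 2 1 0 1 0]
  -> pairs=7 depth=2 groups=3 -> no
String 4 '(()()()()()()()())': depth seq [1 2 1 2 1 2 1 2 1 2 1 2 1 2 1 2 1 0]
  -> pairs=9 depth=2 groups=1 -> yes

Answer: no no no yes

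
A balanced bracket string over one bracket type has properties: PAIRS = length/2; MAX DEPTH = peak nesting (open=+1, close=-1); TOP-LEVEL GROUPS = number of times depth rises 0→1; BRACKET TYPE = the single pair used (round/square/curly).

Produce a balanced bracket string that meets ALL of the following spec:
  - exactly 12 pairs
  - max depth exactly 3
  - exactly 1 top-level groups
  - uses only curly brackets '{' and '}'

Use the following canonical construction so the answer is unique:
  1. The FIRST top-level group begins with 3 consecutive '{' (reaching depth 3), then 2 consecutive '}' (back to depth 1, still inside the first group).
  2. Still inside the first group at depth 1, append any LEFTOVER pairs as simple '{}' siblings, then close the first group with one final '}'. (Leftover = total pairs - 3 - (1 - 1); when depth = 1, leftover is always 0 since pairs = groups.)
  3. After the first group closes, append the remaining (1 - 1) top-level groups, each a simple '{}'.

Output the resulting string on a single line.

Answer: {{{}}{}{}{}{}{}{}{}{}{}}

Derivation:
Spec: pairs=12 depth=3 groups=1
Leftover pairs = 12 - 3 - (1-1) = 9
First group: deep chain of depth 3 + 9 sibling pairs
Remaining 0 groups: simple '{}' each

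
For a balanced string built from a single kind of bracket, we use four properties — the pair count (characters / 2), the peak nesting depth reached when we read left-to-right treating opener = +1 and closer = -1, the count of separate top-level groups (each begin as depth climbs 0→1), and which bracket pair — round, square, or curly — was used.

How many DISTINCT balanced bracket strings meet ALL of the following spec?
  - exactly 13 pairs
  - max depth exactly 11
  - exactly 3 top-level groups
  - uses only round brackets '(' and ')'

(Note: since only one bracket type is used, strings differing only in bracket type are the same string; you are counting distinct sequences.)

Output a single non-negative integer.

Answer: 3

Derivation:
Spec: pairs=13 depth=11 groups=3
Count(depth <= 11) = 149226
Count(depth <= 10) = 149223
Count(depth == 11) = 149226 - 149223 = 3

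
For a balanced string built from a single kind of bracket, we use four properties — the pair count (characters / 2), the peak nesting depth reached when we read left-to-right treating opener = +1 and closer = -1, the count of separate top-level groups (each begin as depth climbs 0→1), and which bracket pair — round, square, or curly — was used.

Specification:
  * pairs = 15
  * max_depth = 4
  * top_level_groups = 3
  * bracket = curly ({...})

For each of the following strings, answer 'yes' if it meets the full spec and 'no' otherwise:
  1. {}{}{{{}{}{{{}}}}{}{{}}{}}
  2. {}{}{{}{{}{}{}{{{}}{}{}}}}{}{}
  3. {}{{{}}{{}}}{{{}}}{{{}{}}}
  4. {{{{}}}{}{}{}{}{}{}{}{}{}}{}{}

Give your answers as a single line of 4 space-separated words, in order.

String 1 '{}{}{{{}{}{{{}}}}{}{{}}{}}': depth seq [1 0 1 0 1 2 3 2 3 2 3 4 5 4 3 2 1 2 1 2 3 2 1 2 1 0]
  -> pairs=13 depth=5 groups=3 -> no
String 2 '{}{}{{}{{}{}{}{{{}}{}{}}}}{}{}': depth seq [1 0 1 0 1 2 1 2 3 2 3 2 3 2 3 4 5 4 3 4 3 4 3 2 1 0 1 0 1 0]
  -> pairs=15 depth=5 groups=5 -> no
String 3 '{}{{{}}{{}}}{{{}}}{{{}{}}}': depth seq [1 0 1 2 3 2 1 2 3 2 1 0 1 2 3 2 1 0 1 2 3 2 3 2 1 0]
  -> pairs=13 depth=3 groups=4 -> no
String 4 '{{{{}}}{}{}{}{}{}{}{}{}{}}{}{}': depth seq [1 2 3 4 3 2 1 2 1 2 1 2 1 2 1 2 1 2 1 2 1 2 1 2 1 0 1 0 1 0]
  -> pairs=15 depth=4 groups=3 -> yes

Answer: no no no yes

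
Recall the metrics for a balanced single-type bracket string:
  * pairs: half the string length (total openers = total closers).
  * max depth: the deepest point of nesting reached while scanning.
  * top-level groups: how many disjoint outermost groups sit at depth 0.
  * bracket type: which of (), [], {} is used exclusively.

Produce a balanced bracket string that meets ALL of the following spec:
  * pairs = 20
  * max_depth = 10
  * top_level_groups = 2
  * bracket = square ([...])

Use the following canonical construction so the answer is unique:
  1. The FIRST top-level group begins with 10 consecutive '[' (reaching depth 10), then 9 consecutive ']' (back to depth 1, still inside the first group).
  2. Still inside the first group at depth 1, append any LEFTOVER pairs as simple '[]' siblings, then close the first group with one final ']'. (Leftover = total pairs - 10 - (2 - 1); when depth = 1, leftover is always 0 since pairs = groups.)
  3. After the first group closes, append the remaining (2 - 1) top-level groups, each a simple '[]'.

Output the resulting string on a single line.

Answer: [[[[[[[[[[]]]]]]]]][][][][][][][][][]][]

Derivation:
Spec: pairs=20 depth=10 groups=2
Leftover pairs = 20 - 10 - (2-1) = 9
First group: deep chain of depth 10 + 9 sibling pairs
Remaining 1 groups: simple '[]' each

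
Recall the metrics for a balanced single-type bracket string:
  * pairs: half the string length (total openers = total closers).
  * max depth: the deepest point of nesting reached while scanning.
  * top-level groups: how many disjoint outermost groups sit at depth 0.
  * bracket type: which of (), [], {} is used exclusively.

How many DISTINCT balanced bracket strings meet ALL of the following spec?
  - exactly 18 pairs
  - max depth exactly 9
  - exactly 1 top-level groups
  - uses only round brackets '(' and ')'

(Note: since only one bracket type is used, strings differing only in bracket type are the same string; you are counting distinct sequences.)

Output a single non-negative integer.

Answer: 12776589

Derivation:
Spec: pairs=18 depth=9 groups=1
Count(depth <= 9) = 120902914
Count(depth <= 8) = 108126325
Count(depth == 9) = 120902914 - 108126325 = 12776589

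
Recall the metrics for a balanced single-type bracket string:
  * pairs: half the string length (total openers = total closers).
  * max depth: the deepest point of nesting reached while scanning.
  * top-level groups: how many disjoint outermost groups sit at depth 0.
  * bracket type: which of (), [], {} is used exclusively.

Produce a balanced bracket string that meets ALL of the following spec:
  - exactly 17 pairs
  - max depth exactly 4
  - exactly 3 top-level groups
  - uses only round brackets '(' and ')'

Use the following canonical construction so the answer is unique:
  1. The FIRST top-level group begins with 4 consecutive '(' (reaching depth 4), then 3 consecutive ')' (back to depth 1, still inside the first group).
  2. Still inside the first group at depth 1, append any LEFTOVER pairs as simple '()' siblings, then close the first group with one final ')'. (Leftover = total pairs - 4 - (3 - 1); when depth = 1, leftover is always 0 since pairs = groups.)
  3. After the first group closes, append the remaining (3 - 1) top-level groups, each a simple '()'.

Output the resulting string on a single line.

Spec: pairs=17 depth=4 groups=3
Leftover pairs = 17 - 4 - (3-1) = 11
First group: deep chain of depth 4 + 11 sibling pairs
Remaining 2 groups: simple '()' each

Answer: (((()))()()()()()()()()()()())()()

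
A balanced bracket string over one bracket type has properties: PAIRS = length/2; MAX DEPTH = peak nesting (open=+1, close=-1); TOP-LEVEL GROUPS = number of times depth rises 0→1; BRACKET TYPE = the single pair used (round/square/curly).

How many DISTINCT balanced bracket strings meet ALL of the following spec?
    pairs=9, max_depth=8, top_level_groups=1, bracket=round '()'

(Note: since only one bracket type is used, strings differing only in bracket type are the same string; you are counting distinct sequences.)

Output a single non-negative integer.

Answer: 13

Derivation:
Spec: pairs=9 depth=8 groups=1
Count(depth <= 8) = 1429
Count(depth <= 7) = 1416
Count(depth == 8) = 1429 - 1416 = 13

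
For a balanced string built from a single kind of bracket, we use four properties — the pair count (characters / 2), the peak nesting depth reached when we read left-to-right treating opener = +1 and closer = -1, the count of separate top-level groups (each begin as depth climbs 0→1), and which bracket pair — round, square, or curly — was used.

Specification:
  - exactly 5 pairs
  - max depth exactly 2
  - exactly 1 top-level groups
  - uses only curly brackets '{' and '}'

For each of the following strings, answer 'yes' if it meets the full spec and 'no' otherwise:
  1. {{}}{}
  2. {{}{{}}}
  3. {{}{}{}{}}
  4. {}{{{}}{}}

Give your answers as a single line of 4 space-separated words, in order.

String 1 '{{}}{}': depth seq [1 2 1 0 1 0]
  -> pairs=3 depth=2 groups=2 -> no
String 2 '{{}{{}}}': depth seq [1 2 1 2 3 2 1 0]
  -> pairs=4 depth=3 groups=1 -> no
String 3 '{{}{}{}{}}': depth seq [1 2 1 2 1 2 1 2 1 0]
  -> pairs=5 depth=2 groups=1 -> yes
String 4 '{}{{{}}{}}': depth seq [1 0 1 2 3 2 1 2 1 0]
  -> pairs=5 depth=3 groups=2 -> no

Answer: no no yes no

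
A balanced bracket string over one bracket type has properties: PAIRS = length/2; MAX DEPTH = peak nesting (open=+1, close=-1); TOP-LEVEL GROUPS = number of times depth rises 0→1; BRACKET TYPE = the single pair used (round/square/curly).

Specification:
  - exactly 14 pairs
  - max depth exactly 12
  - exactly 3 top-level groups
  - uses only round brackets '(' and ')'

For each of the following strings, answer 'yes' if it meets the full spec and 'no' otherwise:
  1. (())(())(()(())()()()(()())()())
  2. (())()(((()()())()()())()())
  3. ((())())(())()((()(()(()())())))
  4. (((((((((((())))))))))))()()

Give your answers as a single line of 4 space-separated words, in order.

String 1 '(())(())(()(())()()()(()())()())': depth seq [1 2 1 0 1 2 1 0 1 2 1 2 3 2 1 2 1 2 1 2 1 2 3 2 3 2 1 2 1 2 1 0]
  -> pairs=16 depth=3 groups=3 -> no
String 2 '(())()(((()()())()()())()())': depth seq [1 2 1 0 1 0 1 2 3 4 3 4 3 4 3 2 3 2 3 2 3 2 1 2 1 2 1 0]
  -> pairs=14 depth=4 groups=3 -> no
String 3 '((())())(())()((()(()(()())())))': depth seq [1 2 3 2 1 2 1 0 1 2 1 0 1 0 1 2 3 2 3 4 3 4 5 4 5 4 3 4 3 2 1 0]
  -> pairs=16 depth=5 groups=4 -> no
String 4 '(((((((((((())))))))))))()()': depth seq [1 2 3 4 5 6 7 8 9 10 11 12 11 10 9 8 7 6 5 4 3 2 1 0 1 0 1 0]
  -> pairs=14 depth=12 groups=3 -> yes

Answer: no no no yes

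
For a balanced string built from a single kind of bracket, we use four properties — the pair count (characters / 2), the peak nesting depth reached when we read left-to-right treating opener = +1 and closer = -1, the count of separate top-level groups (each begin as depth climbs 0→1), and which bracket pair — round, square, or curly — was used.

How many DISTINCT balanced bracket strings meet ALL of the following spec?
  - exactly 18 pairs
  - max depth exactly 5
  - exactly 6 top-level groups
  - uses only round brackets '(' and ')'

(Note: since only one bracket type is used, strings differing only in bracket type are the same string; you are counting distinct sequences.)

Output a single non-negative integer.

Answer: 5308904

Derivation:
Spec: pairs=18 depth=5 groups=6
Count(depth <= 5) = 12926343
Count(depth <= 4) = 7617439
Count(depth == 5) = 12926343 - 7617439 = 5308904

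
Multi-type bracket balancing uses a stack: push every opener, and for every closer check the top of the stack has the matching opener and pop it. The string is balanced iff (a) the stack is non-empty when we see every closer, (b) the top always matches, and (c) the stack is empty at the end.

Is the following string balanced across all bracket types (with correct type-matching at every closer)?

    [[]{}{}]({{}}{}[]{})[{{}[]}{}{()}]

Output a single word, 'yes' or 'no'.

pos 0: push '['; stack = [
pos 1: push '['; stack = [[
pos 2: ']' matches '['; pop; stack = [
pos 3: push '{'; stack = [{
pos 4: '}' matches '{'; pop; stack = [
pos 5: push '{'; stack = [{
pos 6: '}' matches '{'; pop; stack = [
pos 7: ']' matches '['; pop; stack = (empty)
pos 8: push '('; stack = (
pos 9: push '{'; stack = ({
pos 10: push '{'; stack = ({{
pos 11: '}' matches '{'; pop; stack = ({
pos 12: '}' matches '{'; pop; stack = (
pos 13: push '{'; stack = ({
pos 14: '}' matches '{'; pop; stack = (
pos 15: push '['; stack = ([
pos 16: ']' matches '['; pop; stack = (
pos 17: push '{'; stack = ({
pos 18: '}' matches '{'; pop; stack = (
pos 19: ')' matches '('; pop; stack = (empty)
pos 20: push '['; stack = [
pos 21: push '{'; stack = [{
pos 22: push '{'; stack = [{{
pos 23: '}' matches '{'; pop; stack = [{
pos 24: push '['; stack = [{[
pos 25: ']' matches '['; pop; stack = [{
pos 26: '}' matches '{'; pop; stack = [
pos 27: push '{'; stack = [{
pos 28: '}' matches '{'; pop; stack = [
pos 29: push '{'; stack = [{
pos 30: push '('; stack = [{(
pos 31: ')' matches '('; pop; stack = [{
pos 32: '}' matches '{'; pop; stack = [
pos 33: ']' matches '['; pop; stack = (empty)
end: stack empty → VALID
Verdict: properly nested → yes

Answer: yes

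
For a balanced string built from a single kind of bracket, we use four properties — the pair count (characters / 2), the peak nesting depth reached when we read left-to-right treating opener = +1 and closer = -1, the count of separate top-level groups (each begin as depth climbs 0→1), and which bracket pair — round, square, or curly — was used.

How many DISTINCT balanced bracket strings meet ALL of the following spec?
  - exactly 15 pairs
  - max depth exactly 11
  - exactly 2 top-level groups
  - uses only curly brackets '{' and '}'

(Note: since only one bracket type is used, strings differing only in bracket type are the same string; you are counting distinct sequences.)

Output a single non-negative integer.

Answer: 3904

Derivation:
Spec: pairs=15 depth=11 groups=2
Count(depth <= 11) = 2673844
Count(depth <= 10) = 2669940
Count(depth == 11) = 2673844 - 2669940 = 3904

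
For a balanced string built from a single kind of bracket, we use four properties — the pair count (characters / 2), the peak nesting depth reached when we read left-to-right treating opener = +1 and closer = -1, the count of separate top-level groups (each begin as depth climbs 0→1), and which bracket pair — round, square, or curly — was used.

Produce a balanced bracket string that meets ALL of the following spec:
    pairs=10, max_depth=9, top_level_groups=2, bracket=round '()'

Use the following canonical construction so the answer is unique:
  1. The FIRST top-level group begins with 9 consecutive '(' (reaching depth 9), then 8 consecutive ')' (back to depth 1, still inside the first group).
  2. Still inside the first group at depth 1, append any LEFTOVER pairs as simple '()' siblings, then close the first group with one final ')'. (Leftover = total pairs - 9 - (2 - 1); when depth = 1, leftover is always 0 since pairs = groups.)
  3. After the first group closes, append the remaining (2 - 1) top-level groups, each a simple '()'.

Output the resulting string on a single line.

Spec: pairs=10 depth=9 groups=2
Leftover pairs = 10 - 9 - (2-1) = 0
First group: deep chain of depth 9 + 0 sibling pairs
Remaining 1 groups: simple '()' each

Answer: ((((((((()))))))))()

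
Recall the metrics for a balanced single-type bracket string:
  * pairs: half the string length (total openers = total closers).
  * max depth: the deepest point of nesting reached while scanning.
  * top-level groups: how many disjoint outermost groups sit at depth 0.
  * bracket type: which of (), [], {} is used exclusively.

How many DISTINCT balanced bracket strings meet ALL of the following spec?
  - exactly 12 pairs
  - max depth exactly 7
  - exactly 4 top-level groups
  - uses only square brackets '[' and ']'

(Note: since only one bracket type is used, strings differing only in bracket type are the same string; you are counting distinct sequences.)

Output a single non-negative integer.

Spec: pairs=12 depth=7 groups=4
Count(depth <= 7) = 25126
Count(depth <= 6) = 24658
Count(depth == 7) = 25126 - 24658 = 468

Answer: 468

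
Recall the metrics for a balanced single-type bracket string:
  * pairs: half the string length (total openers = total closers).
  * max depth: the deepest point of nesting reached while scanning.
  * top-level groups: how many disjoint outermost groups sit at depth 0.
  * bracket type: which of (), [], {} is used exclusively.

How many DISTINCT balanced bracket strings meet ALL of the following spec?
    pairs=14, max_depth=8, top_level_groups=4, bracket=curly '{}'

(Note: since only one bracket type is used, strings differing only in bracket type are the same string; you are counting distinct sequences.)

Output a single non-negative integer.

Answer: 4320

Derivation:
Spec: pairs=14 depth=8 groups=4
Count(depth <= 8) = 326044
Count(depth <= 7) = 321724
Count(depth == 8) = 326044 - 321724 = 4320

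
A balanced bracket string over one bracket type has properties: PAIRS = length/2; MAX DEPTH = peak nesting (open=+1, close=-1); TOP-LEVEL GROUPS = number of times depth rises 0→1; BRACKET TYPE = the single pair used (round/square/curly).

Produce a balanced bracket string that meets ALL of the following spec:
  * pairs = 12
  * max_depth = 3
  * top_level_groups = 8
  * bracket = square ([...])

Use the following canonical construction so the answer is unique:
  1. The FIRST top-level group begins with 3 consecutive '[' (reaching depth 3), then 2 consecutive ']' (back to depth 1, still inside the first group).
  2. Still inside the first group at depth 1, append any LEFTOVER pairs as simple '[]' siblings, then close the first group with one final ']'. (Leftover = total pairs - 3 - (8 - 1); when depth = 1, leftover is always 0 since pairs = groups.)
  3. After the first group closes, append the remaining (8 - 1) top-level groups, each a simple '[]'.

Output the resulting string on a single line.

Answer: [[[]][][]][][][][][][][]

Derivation:
Spec: pairs=12 depth=3 groups=8
Leftover pairs = 12 - 3 - (8-1) = 2
First group: deep chain of depth 3 + 2 sibling pairs
Remaining 7 groups: simple '[]' each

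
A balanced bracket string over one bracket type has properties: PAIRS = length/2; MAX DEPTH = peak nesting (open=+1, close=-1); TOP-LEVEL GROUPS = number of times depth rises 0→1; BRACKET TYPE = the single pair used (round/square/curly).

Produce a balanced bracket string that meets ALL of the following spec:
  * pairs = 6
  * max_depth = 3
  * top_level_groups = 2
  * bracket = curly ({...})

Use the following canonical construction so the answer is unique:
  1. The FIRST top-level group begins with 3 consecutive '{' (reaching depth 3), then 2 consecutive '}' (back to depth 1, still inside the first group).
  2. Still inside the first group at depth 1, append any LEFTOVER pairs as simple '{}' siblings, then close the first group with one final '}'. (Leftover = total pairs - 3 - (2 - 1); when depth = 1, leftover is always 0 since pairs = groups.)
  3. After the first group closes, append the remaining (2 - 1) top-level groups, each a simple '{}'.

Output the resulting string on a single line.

Answer: {{{}}{}{}}{}

Derivation:
Spec: pairs=6 depth=3 groups=2
Leftover pairs = 6 - 3 - (2-1) = 2
First group: deep chain of depth 3 + 2 sibling pairs
Remaining 1 groups: simple '{}' each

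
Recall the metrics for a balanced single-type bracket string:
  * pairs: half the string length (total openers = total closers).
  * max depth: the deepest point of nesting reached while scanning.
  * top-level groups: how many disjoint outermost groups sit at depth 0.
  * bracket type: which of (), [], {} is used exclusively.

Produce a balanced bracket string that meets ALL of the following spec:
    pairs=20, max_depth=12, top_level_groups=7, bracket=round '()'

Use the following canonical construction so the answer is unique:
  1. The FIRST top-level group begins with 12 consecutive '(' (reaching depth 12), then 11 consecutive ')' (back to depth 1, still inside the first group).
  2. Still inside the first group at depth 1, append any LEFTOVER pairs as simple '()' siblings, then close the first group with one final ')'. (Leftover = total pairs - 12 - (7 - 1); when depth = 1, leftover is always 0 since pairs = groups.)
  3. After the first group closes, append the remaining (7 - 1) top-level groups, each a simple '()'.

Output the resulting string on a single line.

Spec: pairs=20 depth=12 groups=7
Leftover pairs = 20 - 12 - (7-1) = 2
First group: deep chain of depth 12 + 2 sibling pairs
Remaining 6 groups: simple '()' each

Answer: (((((((((((()))))))))))()())()()()()()()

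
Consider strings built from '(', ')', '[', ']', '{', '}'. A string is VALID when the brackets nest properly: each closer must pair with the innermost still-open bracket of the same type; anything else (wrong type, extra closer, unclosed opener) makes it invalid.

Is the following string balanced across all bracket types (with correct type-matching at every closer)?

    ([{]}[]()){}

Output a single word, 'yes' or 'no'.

Answer: no

Derivation:
pos 0: push '('; stack = (
pos 1: push '['; stack = ([
pos 2: push '{'; stack = ([{
pos 3: saw closer ']' but top of stack is '{' (expected '}') → INVALID
Verdict: type mismatch at position 3: ']' closes '{' → no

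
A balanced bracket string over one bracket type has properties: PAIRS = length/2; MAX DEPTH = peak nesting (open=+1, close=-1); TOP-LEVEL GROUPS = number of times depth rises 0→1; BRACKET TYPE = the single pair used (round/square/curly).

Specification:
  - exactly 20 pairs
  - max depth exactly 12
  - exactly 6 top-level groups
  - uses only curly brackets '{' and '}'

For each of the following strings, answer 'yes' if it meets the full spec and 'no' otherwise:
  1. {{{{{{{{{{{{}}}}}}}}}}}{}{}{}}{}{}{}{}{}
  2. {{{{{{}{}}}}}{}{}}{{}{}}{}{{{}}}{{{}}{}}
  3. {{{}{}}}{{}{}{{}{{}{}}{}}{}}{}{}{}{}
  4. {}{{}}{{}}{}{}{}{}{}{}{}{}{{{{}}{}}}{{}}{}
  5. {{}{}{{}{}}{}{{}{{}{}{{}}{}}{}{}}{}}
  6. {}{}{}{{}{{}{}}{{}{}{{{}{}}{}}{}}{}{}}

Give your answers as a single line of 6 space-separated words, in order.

Answer: yes no no no no no

Derivation:
String 1 '{{{{{{{{{{{{}}}}}}}}}}}{}{}{}}{}{}{}{}{}': depth seq [1 2 3 4 5 6 7 8 9 10 11 12 11 10 9 8 7 6 5 4 3 2 1 2 1 2 1 2 1 0 1 0 1 0 1 0 1 0 1 0]
  -> pairs=20 depth=12 groups=6 -> yes
String 2 '{{{{{{}{}}}}}{}{}}{{}{}}{}{{{}}}{{{}}{}}': depth seq [1 2 3 4 5 6 5 6 5 4 3 2 1 2 1 2 1 0 1 2 1 2 1 0 1 0 1 2 3 2 1 0 1 2 3 2 1 2 1 0]
  -> pairs=20 depth=6 groups=5 -> no
String 3 '{{{}{}}}{{}{}{{}{{}{}}{}}{}}{}{}{}{}': depth seq [1 2 3 2 3 2 1 0 1 2 1 2 1 2 3 2 3 4 3 4 3 2 3 2 1 2 1 0 1 0 1 0 1 0 1 0]
  -> pairs=18 depth=4 groups=6 -> no
String 4 '{}{{}}{{}}{}{}{}{}{}{}{}{}{{{{}}{}}}{{}}{}': depth seq [1 0 1 2 1 0 1 2 1 0 1 0 1 0 1 0 1 0 1 0 1 0 1 0 1 0 1 2 3 4 3 2 3 2 1 0 1 2 1 0 1 0]
  -> pairs=21 depth=4 groups=14 -> no
String 5 '{{}{}{{}{}}{}{{}{{}{}{{}}{}}{}{}}{}}': depth seq [1 2 1 2 1 2 3 2 3 2 1 2 1 2 3 2 3 4 3 4 3 4 5 4 3 4 3 2 3 2 3 2 1 2 1 0]
  -> pairs=18 depth=5 groups=1 -> no
String 6 '{}{}{}{{}{{}{}}{{}{}{{{}{}}{}}{}}{}{}}': depth seq [1 0 1 0 1 0 1 2 1 2 3 2 3 2 1 2 3 2 3 2 3 4 5 4 5 4 3 4 3 2 3 2 1 2 1 2 1 0]
  -> pairs=19 depth=5 groups=4 -> no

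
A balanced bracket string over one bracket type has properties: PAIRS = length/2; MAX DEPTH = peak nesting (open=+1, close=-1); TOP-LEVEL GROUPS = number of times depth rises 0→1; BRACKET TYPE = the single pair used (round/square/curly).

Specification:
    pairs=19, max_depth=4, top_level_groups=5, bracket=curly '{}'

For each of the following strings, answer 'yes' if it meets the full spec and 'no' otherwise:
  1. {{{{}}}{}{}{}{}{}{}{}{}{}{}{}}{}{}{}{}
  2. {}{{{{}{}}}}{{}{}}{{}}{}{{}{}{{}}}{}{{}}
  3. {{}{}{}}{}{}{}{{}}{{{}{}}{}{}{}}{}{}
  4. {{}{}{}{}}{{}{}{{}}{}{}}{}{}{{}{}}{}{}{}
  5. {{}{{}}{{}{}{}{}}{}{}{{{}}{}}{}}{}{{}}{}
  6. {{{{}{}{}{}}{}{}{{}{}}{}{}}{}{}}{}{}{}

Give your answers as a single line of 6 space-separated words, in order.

String 1 '{{{{}}}{}{}{}{}{}{}{}{}{}{}{}}{}{}{}{}': depth seq [1 2 3 4 3 2 1 2 1 2 1 2 1 2 1 2 1 2 1 2 1 2 1 2 1 2 1 2 1 0 1 0 1 0 1 0 1 0]
  -> pairs=19 depth=4 groups=5 -> yes
String 2 '{}{{{{}{}}}}{{}{}}{{}}{}{{}{}{{}}}{}{{}}': depth seq [1 0 1 2 3 4 3 4 3 2 1 0 1 2 1 2 1 0 1 2 1 0 1 0 1 2 1 2 1 2 3 2 1 0 1 0 1 2 1 0]
  -> pairs=20 depth=4 groups=8 -> no
String 3 '{{}{}{}}{}{}{}{{}}{{{}{}}{}{}{}}{}{}': depth seq [1 2 1 2 1 2 1 0 1 0 1 0 1 0 1 2 1 0 1 2 3 2 3 2 1 2 1 2 1 2 1 0 1 0 1 0]
  -> pairs=18 depth=3 groups=8 -> no
String 4 '{{}{}{}{}}{{}{}{{}}{}{}}{}{}{{}{}}{}{}{}': depth seq [1 2 1 2 1 2 1 2 1 0 1 2 1 2 1 2 3 2 1 2 1 2 1 0 1 0 1 0 1 2 1 2 1 0 1 0 1 0 1 0]
  -> pairs=20 depth=3 groups=8 -> no
String 5 '{{}{{}}{{}{}{}{}}{}{}{{{}}{}}{}}{}{{}}{}': depth seq [1 2 1 2 3 2 1 2 3 2 3 2 3 2 3 2 1 2 1 2 1 2 3 4 3 2 3 2 1 2 1 0 1 0 1 2 1 0 1 0]
  -> pairs=20 depth=4 groups=4 -> no
String 6 '{{{{}{}{}{}}{}{}{{}{}}{}{}}{}{}}{}{}{}': depth seq [1 2 3 4 3 4 3 4 3 4 3 2 3 2 3 2 3 4 3 4 3 2 3 2 3 2 1 2 1 2 1 0 1 0 1 0 1 0]
  -> pairs=19 depth=4 groups=4 -> no

Answer: yes no no no no no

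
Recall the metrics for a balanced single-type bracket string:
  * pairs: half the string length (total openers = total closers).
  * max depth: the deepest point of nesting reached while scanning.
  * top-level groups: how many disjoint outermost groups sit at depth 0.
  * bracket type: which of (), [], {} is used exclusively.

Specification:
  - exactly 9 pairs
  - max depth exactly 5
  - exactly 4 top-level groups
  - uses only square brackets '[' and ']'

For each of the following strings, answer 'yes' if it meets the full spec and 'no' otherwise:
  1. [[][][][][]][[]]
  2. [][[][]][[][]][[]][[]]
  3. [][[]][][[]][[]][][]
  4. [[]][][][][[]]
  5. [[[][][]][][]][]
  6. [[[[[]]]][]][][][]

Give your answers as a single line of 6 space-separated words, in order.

Answer: no no no no no yes

Derivation:
String 1 '[[][][][][]][[]]': depth seq [1 2 1 2 1 2 1 2 1 2 1 0 1 2 1 0]
  -> pairs=8 depth=2 groups=2 -> no
String 2 '[][[][]][[][]][[]][[]]': depth seq [1 0 1 2 1 2 1 0 1 2 1 2 1 0 1 2 1 0 1 2 1 0]
  -> pairs=11 depth=2 groups=5 -> no
String 3 '[][[]][][[]][[]][][]': depth seq [1 0 1 2 1 0 1 0 1 2 1 0 1 2 1 0 1 0 1 0]
  -> pairs=10 depth=2 groups=7 -> no
String 4 '[[]][][][][[]]': depth seq [1 2 1 0 1 0 1 0 1 0 1 2 1 0]
  -> pairs=7 depth=2 groups=5 -> no
String 5 '[[[][][]][][]][]': depth seq [1 2 3 2 3 2 3 2 1 2 1 2 1 0 1 0]
  -> pairs=8 depth=3 groups=2 -> no
String 6 '[[[[[]]]][]][][][]': depth seq [1 2 3 4 5 4 3 2 1 2 1 0 1 0 1 0 1 0]
  -> pairs=9 depth=5 groups=4 -> yes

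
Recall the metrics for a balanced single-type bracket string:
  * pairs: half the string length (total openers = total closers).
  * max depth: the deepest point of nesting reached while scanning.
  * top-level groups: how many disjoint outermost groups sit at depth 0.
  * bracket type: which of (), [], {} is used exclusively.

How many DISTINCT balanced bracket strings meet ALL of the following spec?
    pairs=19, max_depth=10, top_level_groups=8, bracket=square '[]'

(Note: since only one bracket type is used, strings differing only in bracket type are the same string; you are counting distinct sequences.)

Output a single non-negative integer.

Spec: pairs=19 depth=10 groups=8
Count(depth <= 10) = 14567064
Count(depth <= 9) = 14564488
Count(depth == 10) = 14567064 - 14564488 = 2576

Answer: 2576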